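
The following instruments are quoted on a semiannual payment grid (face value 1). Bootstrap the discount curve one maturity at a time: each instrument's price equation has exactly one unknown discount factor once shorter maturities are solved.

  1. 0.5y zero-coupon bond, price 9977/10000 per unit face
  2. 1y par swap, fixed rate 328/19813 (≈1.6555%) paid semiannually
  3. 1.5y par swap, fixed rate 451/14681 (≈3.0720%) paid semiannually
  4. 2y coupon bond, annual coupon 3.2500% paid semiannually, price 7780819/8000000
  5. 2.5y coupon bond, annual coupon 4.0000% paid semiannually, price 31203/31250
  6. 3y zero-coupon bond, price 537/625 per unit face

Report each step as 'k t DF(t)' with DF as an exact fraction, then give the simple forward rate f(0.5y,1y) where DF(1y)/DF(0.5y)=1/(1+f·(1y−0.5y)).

step 1 [0.5y] zero: DF = P = 9977/10000 ≈ 0.997700
step 2 [1y] swap r/2=164/19813: DF=(1 − 164/19813·(0.997700))/(1+164/19813) = 2459/2500 ≈ 0.983600
step 3 [1.5y] swap r/2=451/29362: DF=(1 − 451/29362·(0.997700+0.983600))/(1+451/29362) = 9549/10000 ≈ 0.954900
step 4 [2y] bond c/2=13/800: DF=(7780819/8000000 − 13/800·(0.997700+0.983600+0.954900))/(1+13/800) = 9101/10000 ≈ 0.910100
step 5 [2.5y] bond c/2=1/50: DF=(31203/31250 − 1/50·(0.997700+0.983600+0.954900+0.910100))/(1+1/50) = 1807/2000 ≈ 0.903500
step 6 [3y] zero: DF = P = 537/625 ≈ 0.859200

1 1/2 9977/10000
2 1 2459/2500
3 3/2 9549/10000
4 2 9101/10000
5 5/2 1807/2000
6 3 537/625
f(0.5y,1y) = ((9977/10000)/(2459/2500) − 1)/(1/2) = 141/4918 ≈ 2.8670%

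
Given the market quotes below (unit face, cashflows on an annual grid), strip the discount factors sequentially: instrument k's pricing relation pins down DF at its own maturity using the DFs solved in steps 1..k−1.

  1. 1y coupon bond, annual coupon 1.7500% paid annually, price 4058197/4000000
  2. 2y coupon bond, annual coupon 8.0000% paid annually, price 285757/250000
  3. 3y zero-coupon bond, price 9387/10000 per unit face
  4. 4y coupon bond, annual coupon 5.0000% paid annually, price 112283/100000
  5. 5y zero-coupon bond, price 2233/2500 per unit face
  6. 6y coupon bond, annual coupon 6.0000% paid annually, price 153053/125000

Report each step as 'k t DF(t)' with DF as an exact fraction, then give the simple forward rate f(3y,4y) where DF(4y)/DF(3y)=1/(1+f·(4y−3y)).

1 1 9971/10000
2 2 1969/2000
3 3 9387/10000
4 4 9303/10000
5 5 2233/2500
6 6 4433/5000
f(3y,4y) = ((9387/10000)/(9303/10000) − 1)/(1) = 4/443 ≈ 0.9029%

step 1 [1y] bond c/1=7/400: DF=(4058197/4000000 − 7/400·(0))/(1+7/400) = 9971/10000 ≈ 0.997100
step 2 [2y] bond c/1=2/25: DF=(285757/250000 − 2/25·(0.997100))/(1+2/25) = 1969/2000 ≈ 0.984500
step 3 [3y] zero: DF = P = 9387/10000 ≈ 0.938700
step 4 [4y] bond c/1=1/20: DF=(112283/100000 − 1/20·(0.997100+0.984500+0.938700))/(1+1/20) = 9303/10000 ≈ 0.930300
step 5 [5y] zero: DF = P = 2233/2500 ≈ 0.893200
step 6 [6y] bond c/1=3/50: DF=(153053/125000 − 3/50·(0.997100+0.984500+0.938700+0.930300+0.893200))/(1+3/50) = 4433/5000 ≈ 0.886600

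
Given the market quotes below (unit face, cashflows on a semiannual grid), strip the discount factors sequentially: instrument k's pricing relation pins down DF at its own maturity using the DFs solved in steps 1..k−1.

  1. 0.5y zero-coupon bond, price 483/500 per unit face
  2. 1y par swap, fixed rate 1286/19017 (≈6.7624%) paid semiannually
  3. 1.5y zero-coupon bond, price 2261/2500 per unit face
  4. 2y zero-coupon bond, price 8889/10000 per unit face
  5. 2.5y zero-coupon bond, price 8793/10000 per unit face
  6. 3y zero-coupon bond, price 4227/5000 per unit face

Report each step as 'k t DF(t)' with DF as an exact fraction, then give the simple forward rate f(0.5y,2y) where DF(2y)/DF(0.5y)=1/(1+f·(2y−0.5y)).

1 1/2 483/500
2 1 9357/10000
3 3/2 2261/2500
4 2 8889/10000
5 5/2 8793/10000
6 3 4227/5000
f(0.5y,2y) = ((483/500)/(8889/10000) − 1)/(3/2) = 514/8889 ≈ 5.7824%

step 1 [0.5y] zero: DF = P = 483/500 ≈ 0.966000
step 2 [1y] swap r/2=643/19017: DF=(1 − 643/19017·(0.966000))/(1+643/19017) = 9357/10000 ≈ 0.935700
step 3 [1.5y] zero: DF = P = 2261/2500 ≈ 0.904400
step 4 [2y] zero: DF = P = 8889/10000 ≈ 0.888900
step 5 [2.5y] zero: DF = P = 8793/10000 ≈ 0.879300
step 6 [3y] zero: DF = P = 4227/5000 ≈ 0.845400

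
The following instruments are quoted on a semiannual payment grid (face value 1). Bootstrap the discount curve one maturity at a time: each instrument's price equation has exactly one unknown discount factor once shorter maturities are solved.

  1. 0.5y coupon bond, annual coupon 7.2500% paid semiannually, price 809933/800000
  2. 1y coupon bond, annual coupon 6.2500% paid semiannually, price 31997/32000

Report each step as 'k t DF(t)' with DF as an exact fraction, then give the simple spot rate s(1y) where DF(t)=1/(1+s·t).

step 1 [0.5y] bond c/2=29/800: DF=(809933/800000 − 29/800·(0))/(1+29/800) = 977/1000 ≈ 0.977000
step 2 [1y] bond c/2=1/32: DF=(31997/32000 − 1/32·(0.977000))/(1+1/32) = 47/50 ≈ 0.940000

1 1/2 977/1000
2 1 47/50
s(1y) = (1/(47/50) − 1)/(1) = 3/47 ≈ 6.3830%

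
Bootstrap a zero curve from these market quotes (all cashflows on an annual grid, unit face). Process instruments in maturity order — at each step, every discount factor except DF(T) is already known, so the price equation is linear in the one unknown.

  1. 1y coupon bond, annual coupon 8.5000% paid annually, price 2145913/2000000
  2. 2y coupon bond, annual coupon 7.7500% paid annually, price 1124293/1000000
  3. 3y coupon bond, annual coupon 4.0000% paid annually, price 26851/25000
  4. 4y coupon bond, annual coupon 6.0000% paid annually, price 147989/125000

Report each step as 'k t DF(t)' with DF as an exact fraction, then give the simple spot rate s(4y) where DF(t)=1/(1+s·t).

1 1 9889/10000
2 2 9723/10000
3 3 9573/10000
4 4 9517/10000
s(4y) = (1/(9517/10000) − 1)/(4) = 483/38068 ≈ 1.2688%

step 1 [1y] bond c/1=17/200: DF=(2145913/2000000 − 17/200·(0))/(1+17/200) = 9889/10000 ≈ 0.988900
step 2 [2y] bond c/1=31/400: DF=(1124293/1000000 − 31/400·(0.988900))/(1+31/400) = 9723/10000 ≈ 0.972300
step 3 [3y] bond c/1=1/25: DF=(26851/25000 − 1/25·(0.988900+0.972300))/(1+1/25) = 9573/10000 ≈ 0.957300
step 4 [4y] bond c/1=3/50: DF=(147989/125000 − 3/50·(0.988900+0.972300+0.957300))/(1+3/50) = 9517/10000 ≈ 0.951700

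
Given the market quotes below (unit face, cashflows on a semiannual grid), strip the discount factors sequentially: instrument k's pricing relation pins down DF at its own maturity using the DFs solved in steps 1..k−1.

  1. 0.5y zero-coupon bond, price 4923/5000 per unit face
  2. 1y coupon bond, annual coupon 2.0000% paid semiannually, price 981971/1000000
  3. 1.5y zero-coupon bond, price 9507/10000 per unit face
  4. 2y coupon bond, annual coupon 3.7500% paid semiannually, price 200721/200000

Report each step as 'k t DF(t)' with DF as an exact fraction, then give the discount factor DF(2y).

step 1 [0.5y] zero: DF = P = 4923/5000 ≈ 0.984600
step 2 [1y] bond c/2=1/100: DF=(981971/1000000 − 1/100·(0.984600))/(1+1/100) = 77/80 ≈ 0.962500
step 3 [1.5y] zero: DF = P = 9507/10000 ≈ 0.950700
step 4 [2y] bond c/2=3/160: DF=(200721/200000 − 3/160·(0.984600+0.962500+0.950700))/(1+3/160) = 4659/5000 ≈ 0.931800

1 1/2 4923/5000
2 1 77/80
3 3/2 9507/10000
4 2 4659/5000
DF(2y) = 4659/5000 ≈ 0.931800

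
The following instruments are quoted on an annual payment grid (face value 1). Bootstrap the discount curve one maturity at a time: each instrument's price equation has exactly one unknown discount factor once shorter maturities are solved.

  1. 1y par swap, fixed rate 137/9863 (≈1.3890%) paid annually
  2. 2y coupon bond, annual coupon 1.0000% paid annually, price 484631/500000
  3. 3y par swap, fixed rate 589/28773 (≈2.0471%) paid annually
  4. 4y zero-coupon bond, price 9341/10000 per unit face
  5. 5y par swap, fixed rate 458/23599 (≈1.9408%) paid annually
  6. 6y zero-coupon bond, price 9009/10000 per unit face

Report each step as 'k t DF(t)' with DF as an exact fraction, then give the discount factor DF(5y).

1 1 9863/10000
2 2 9499/10000
3 3 9411/10000
4 4 9341/10000
5 5 2271/2500
6 6 9009/10000
DF(5y) = 2271/2500 ≈ 0.908400

step 1 [1y] swap r/1=137/9863: DF=(1 − 137/9863·(0))/(1+137/9863) = 9863/10000 ≈ 0.986300
step 2 [2y] bond c/1=1/100: DF=(484631/500000 − 1/100·(0.986300))/(1+1/100) = 9499/10000 ≈ 0.949900
step 3 [3y] swap r/1=589/28773: DF=(1 − 589/28773·(0.986300+0.949900))/(1+589/28773) = 9411/10000 ≈ 0.941100
step 4 [4y] zero: DF = P = 9341/10000 ≈ 0.934100
step 5 [5y] swap r/1=458/23599: DF=(1 − 458/23599·(0.986300+0.949900+0.941100+0.934100))/(1+458/23599) = 2271/2500 ≈ 0.908400
step 6 [6y] zero: DF = P = 9009/10000 ≈ 0.900900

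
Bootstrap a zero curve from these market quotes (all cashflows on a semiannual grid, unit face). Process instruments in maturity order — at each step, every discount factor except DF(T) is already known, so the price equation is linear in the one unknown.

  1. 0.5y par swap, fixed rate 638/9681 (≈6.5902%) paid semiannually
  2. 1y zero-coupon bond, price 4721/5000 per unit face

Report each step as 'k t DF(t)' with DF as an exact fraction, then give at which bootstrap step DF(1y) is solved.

step 1 [0.5y] swap r/2=319/9681: DF=(1 − 319/9681·(0))/(1+319/9681) = 9681/10000 ≈ 0.968100
step 2 [1y] zero: DF = P = 4721/5000 ≈ 0.944200

1 1/2 9681/10000
2 1 4721/5000
DF(1y) is solved at step 2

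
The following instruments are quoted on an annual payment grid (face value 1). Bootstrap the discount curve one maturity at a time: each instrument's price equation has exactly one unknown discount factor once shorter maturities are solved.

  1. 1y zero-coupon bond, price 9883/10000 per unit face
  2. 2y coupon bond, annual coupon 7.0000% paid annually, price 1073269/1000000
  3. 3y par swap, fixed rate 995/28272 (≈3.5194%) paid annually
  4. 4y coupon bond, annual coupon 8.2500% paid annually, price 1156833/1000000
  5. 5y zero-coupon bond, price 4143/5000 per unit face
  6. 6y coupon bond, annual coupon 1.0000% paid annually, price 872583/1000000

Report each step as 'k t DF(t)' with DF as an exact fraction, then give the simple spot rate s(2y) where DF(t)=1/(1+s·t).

1 1 9883/10000
2 2 1173/1250
3 3 1801/2000
4 4 2133/2500
5 5 4143/5000
6 6 8193/10000
s(2y) = (1/(1173/1250) − 1)/(2) = 77/2346 ≈ 3.2822%

step 1 [1y] zero: DF = P = 9883/10000 ≈ 0.988300
step 2 [2y] bond c/1=7/100: DF=(1073269/1000000 − 7/100·(0.988300))/(1+7/100) = 1173/1250 ≈ 0.938400
step 3 [3y] swap r/1=995/28272: DF=(1 − 995/28272·(0.988300+0.938400))/(1+995/28272) = 1801/2000 ≈ 0.900500
step 4 [4y] bond c/1=33/400: DF=(1156833/1000000 − 33/400·(0.988300+0.938400+0.900500))/(1+33/400) = 2133/2500 ≈ 0.853200
step 5 [5y] zero: DF = P = 4143/5000 ≈ 0.828600
step 6 [6y] bond c/1=1/100: DF=(872583/1000000 − 1/100·(0.988300+0.938400+0.900500+0.853200+0.828600))/(1+1/100) = 8193/10000 ≈ 0.819300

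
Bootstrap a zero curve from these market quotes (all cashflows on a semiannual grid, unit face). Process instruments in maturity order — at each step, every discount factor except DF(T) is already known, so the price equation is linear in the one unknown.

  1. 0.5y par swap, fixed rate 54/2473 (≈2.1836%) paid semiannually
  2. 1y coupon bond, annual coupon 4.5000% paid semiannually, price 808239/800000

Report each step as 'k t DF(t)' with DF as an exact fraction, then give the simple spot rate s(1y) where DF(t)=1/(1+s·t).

1 1/2 2473/2500
2 1 9663/10000
s(1y) = (1/(9663/10000) − 1)/(1) = 337/9663 ≈ 3.4875%

step 1 [0.5y] swap r/2=27/2473: DF=(1 − 27/2473·(0))/(1+27/2473) = 2473/2500 ≈ 0.989200
step 2 [1y] bond c/2=9/400: DF=(808239/800000 − 9/400·(0.989200))/(1+9/400) = 9663/10000 ≈ 0.966300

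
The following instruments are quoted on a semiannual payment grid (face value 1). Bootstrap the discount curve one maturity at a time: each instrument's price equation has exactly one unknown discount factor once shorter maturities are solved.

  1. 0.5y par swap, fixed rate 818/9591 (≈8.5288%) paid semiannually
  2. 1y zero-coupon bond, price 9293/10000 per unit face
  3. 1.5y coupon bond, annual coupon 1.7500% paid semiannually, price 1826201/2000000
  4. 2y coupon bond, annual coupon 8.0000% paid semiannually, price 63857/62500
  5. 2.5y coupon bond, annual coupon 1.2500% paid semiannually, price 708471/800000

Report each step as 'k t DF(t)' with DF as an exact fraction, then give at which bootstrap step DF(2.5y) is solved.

1 1/2 9591/10000
2 1 9293/10000
3 3/2 1111/1250
4 2 2189/2500
5 5/2 4287/5000
DF(2.5y) is solved at step 5

step 1 [0.5y] swap r/2=409/9591: DF=(1 − 409/9591·(0))/(1+409/9591) = 9591/10000 ≈ 0.959100
step 2 [1y] zero: DF = P = 9293/10000 ≈ 0.929300
step 3 [1.5y] bond c/2=7/800: DF=(1826201/2000000 − 7/800·(0.959100+0.929300))/(1+7/800) = 1111/1250 ≈ 0.888800
step 4 [2y] bond c/2=1/25: DF=(63857/62500 − 1/25·(0.959100+0.929300+0.888800))/(1+1/25) = 2189/2500 ≈ 0.875600
step 5 [2.5y] bond c/2=1/160: DF=(708471/800000 − 1/160·(0.959100+0.929300+0.888800+0.875600))/(1+1/160) = 4287/5000 ≈ 0.857400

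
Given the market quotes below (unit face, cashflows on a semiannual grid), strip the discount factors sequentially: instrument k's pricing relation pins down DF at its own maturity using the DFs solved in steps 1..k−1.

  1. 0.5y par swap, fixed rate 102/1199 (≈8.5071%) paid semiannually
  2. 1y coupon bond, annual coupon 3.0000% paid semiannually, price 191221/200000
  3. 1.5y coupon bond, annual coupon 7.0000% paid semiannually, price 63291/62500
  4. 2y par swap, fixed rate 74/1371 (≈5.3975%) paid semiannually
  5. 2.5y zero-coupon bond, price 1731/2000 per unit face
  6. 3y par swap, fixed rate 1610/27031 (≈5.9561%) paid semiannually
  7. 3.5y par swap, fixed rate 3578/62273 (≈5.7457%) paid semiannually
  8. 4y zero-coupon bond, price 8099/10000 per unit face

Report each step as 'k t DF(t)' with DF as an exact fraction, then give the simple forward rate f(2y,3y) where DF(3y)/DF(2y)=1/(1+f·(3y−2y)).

step 1 [0.5y] swap r/2=51/1199: DF=(1 − 51/1199·(0))/(1+51/1199) = 1199/1250 ≈ 0.959200
step 2 [1y] bond c/2=3/200: DF=(191221/200000 − 3/200·(0.959200))/(1+3/200) = 4639/5000 ≈ 0.927800
step 3 [1.5y] bond c/2=7/200: DF=(63291/62500 − 7/200·(0.959200+0.927800))/(1+7/200) = 4573/5000 ≈ 0.914600
step 4 [2y] swap r/2=37/1371: DF=(1 − 37/1371·(0.959200+0.927800+0.914600))/(1+37/1371) = 9001/10000 ≈ 0.900100
step 5 [2.5y] zero: DF = P = 1731/2000 ≈ 0.865500
step 6 [3y] swap r/2=805/27031: DF=(1 − 805/27031·(0.959200+0.927800+0.914600+0.900100+0.865500))/(1+805/27031) = 839/1000 ≈ 0.839000
step 7 [3.5y] swap r/2=1789/62273: DF=(1 − 1789/62273·(0.959200+0.927800+0.914600+0.900100+0.865500+0.839000))/(1+1789/62273) = 8211/10000 ≈ 0.821100
step 8 [4y] zero: DF = P = 8099/10000 ≈ 0.809900

1 1/2 1199/1250
2 1 4639/5000
3 3/2 4573/5000
4 2 9001/10000
5 5/2 1731/2000
6 3 839/1000
7 7/2 8211/10000
8 4 8099/10000
f(2y,3y) = ((9001/10000)/(839/1000) − 1)/(1) = 611/8390 ≈ 7.2825%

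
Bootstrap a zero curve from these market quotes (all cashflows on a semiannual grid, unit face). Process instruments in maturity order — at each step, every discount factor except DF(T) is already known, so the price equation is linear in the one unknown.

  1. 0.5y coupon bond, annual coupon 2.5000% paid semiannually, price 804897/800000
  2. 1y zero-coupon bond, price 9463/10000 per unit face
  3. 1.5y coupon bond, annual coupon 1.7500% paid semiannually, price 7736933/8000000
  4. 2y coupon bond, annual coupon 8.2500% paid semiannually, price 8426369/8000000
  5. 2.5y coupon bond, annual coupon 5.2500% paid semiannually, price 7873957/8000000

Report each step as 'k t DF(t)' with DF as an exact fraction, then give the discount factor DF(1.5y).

step 1 [0.5y] bond c/2=1/80: DF=(804897/800000 − 1/80·(0))/(1+1/80) = 9937/10000 ≈ 0.993700
step 2 [1y] zero: DF = P = 9463/10000 ≈ 0.946300
step 3 [1.5y] bond c/2=7/800: DF=(7736933/8000000 − 7/800·(0.993700+0.946300))/(1+7/800) = 9419/10000 ≈ 0.941900
step 4 [2y] bond c/2=33/800: DF=(8426369/8000000 − 33/800·(0.993700+0.946300+0.941900))/(1+33/800) = 4487/5000 ≈ 0.897400
step 5 [2.5y] bond c/2=21/800: DF=(7873957/8000000 − 21/800·(0.993700+0.946300+0.941900+0.897400))/(1+21/800) = 539/625 ≈ 0.862400

1 1/2 9937/10000
2 1 9463/10000
3 3/2 9419/10000
4 2 4487/5000
5 5/2 539/625
DF(1.5y) = 9419/10000 ≈ 0.941900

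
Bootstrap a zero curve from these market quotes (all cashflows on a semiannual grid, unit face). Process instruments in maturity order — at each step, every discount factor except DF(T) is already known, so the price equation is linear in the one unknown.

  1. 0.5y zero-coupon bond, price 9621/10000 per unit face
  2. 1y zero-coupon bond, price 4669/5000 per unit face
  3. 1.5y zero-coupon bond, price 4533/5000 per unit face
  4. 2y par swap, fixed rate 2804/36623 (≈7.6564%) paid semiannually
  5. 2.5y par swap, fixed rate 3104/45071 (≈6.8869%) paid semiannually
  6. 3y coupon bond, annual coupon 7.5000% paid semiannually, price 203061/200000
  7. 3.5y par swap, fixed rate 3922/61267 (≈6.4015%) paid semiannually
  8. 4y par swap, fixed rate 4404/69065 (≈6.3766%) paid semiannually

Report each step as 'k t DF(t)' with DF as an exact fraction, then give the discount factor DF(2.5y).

step 1 [0.5y] zero: DF = P = 9621/10000 ≈ 0.962100
step 2 [1y] zero: DF = P = 4669/5000 ≈ 0.933800
step 3 [1.5y] zero: DF = P = 4533/5000 ≈ 0.906600
step 4 [2y] swap r/2=1402/36623: DF=(1 − 1402/36623·(0.962100+0.933800+0.906600))/(1+1402/36623) = 4299/5000 ≈ 0.859800
step 5 [2.5y] swap r/2=1552/45071: DF=(1 − 1552/45071·(0.962100+0.933800+0.906600+0.859800))/(1+1552/45071) = 528/625 ≈ 0.844800
step 6 [3y] bond c/2=3/80: DF=(203061/200000 − 3/80·(0.962100+0.933800+0.906600+0.859800+0.844800))/(1+3/80) = 8157/10000 ≈ 0.815700
step 7 [3.5y] swap r/2=1961/61267: DF=(1 − 1961/61267·(0.962100+0.933800+0.906600+0.859800+0.844800+0.815700))/(1+1961/61267) = 8039/10000 ≈ 0.803900
step 8 [4y] swap r/2=2202/69065: DF=(1 − 2202/69065·(0.962100+0.933800+0.906600+0.859800+0.844800+0.815700+0.803900))/(1+2202/69065) = 3899/5000 ≈ 0.779800

1 1/2 9621/10000
2 1 4669/5000
3 3/2 4533/5000
4 2 4299/5000
5 5/2 528/625
6 3 8157/10000
7 7/2 8039/10000
8 4 3899/5000
DF(2.5y) = 528/625 ≈ 0.844800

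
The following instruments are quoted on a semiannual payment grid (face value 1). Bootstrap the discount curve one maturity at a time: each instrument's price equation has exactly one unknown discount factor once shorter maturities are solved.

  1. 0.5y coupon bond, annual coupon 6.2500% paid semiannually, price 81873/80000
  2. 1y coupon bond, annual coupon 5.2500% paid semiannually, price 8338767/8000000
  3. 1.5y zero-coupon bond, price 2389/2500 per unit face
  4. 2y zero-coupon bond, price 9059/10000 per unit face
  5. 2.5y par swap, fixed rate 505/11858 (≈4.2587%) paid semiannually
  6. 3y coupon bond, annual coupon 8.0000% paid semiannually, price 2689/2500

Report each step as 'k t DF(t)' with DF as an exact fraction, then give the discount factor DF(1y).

1 1/2 2481/2500
2 1 9903/10000
3 3/2 2389/2500
4 2 9059/10000
5 5/2 899/1000
6 3 4259/5000
DF(1y) = 9903/10000 ≈ 0.990300

step 1 [0.5y] bond c/2=1/32: DF=(81873/80000 − 1/32·(0))/(1+1/32) = 2481/2500 ≈ 0.992400
step 2 [1y] bond c/2=21/800: DF=(8338767/8000000 − 21/800·(0.992400))/(1+21/800) = 9903/10000 ≈ 0.990300
step 3 [1.5y] zero: DF = P = 2389/2500 ≈ 0.955600
step 4 [2y] zero: DF = P = 9059/10000 ≈ 0.905900
step 5 [2.5y] swap r/2=505/23716: DF=(1 − 505/23716·(0.992400+0.990300+0.955600+0.905900))/(1+505/23716) = 899/1000 ≈ 0.899000
step 6 [3y] bond c/2=1/25: DF=(2689/2500 − 1/25·(0.992400+0.990300+0.955600+0.905900+0.899000))/(1+1/25) = 4259/5000 ≈ 0.851800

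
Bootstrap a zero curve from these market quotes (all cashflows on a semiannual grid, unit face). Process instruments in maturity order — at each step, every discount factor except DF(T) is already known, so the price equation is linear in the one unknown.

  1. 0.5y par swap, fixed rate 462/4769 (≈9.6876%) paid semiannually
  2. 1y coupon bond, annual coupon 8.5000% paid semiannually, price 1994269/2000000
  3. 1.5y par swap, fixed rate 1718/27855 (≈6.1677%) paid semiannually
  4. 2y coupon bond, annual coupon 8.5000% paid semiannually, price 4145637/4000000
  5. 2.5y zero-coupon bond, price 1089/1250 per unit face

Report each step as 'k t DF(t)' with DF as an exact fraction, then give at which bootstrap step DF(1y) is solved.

1 1/2 4769/5000
2 1 1147/1250
3 3/2 9141/10000
4 2 4403/5000
5 5/2 1089/1250
DF(1y) is solved at step 2

step 1 [0.5y] swap r/2=231/4769: DF=(1 − 231/4769·(0))/(1+231/4769) = 4769/5000 ≈ 0.953800
step 2 [1y] bond c/2=17/400: DF=(1994269/2000000 − 17/400·(0.953800))/(1+17/400) = 1147/1250 ≈ 0.917600
step 3 [1.5y] swap r/2=859/27855: DF=(1 − 859/27855·(0.953800+0.917600))/(1+859/27855) = 9141/10000 ≈ 0.914100
step 4 [2y] bond c/2=17/400: DF=(4145637/4000000 − 17/400·(0.953800+0.917600+0.914100))/(1+17/400) = 4403/5000 ≈ 0.880600
step 5 [2.5y] zero: DF = P = 1089/1250 ≈ 0.871200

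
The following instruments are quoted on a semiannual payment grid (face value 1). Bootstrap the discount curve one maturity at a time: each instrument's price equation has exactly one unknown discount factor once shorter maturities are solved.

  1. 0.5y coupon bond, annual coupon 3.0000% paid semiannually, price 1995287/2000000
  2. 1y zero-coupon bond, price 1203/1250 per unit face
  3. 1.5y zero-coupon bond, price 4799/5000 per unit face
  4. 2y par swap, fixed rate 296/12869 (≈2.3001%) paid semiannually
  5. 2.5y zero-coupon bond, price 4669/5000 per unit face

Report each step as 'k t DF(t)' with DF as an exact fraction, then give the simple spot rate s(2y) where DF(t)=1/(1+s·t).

1 1/2 9829/10000
2 1 1203/1250
3 3/2 4799/5000
4 2 2389/2500
5 5/2 4669/5000
s(2y) = (1/(2389/2500) − 1)/(2) = 111/4778 ≈ 2.3231%

step 1 [0.5y] bond c/2=3/200: DF=(1995287/2000000 − 3/200·(0))/(1+3/200) = 9829/10000 ≈ 0.982900
step 2 [1y] zero: DF = P = 1203/1250 ≈ 0.962400
step 3 [1.5y] zero: DF = P = 4799/5000 ≈ 0.959800
step 4 [2y] swap r/2=148/12869: DF=(1 − 148/12869·(0.982900+0.962400+0.959800))/(1+148/12869) = 2389/2500 ≈ 0.955600
step 5 [2.5y] zero: DF = P = 4669/5000 ≈ 0.933800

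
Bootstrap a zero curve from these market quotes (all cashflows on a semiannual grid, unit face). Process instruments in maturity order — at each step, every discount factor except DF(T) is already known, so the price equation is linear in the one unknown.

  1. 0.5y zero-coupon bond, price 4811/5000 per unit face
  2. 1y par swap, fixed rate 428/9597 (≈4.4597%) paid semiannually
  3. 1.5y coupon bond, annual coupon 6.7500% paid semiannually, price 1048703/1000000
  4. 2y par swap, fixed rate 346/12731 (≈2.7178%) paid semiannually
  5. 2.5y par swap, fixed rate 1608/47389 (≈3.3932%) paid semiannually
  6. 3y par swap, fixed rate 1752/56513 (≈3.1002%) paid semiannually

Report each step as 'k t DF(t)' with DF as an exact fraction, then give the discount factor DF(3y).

1 1/2 4811/5000
2 1 2393/2500
3 3/2 4759/5000
4 2 9481/10000
5 5/2 2299/2500
6 3 2281/2500
DF(3y) = 2281/2500 ≈ 0.912400

step 1 [0.5y] zero: DF = P = 4811/5000 ≈ 0.962200
step 2 [1y] swap r/2=214/9597: DF=(1 − 214/9597·(0.962200))/(1+214/9597) = 2393/2500 ≈ 0.957200
step 3 [1.5y] bond c/2=27/800: DF=(1048703/1000000 − 27/800·(0.962200+0.957200))/(1+27/800) = 4759/5000 ≈ 0.951800
step 4 [2y] swap r/2=173/12731: DF=(1 − 173/12731·(0.962200+0.957200+0.951800))/(1+173/12731) = 9481/10000 ≈ 0.948100
step 5 [2.5y] swap r/2=804/47389: DF=(1 − 804/47389·(0.962200+0.957200+0.951800+0.948100))/(1+804/47389) = 2299/2500 ≈ 0.919600
step 6 [3y] swap r/2=876/56513: DF=(1 − 876/56513·(0.962200+0.957200+0.951800+0.948100+0.919600))/(1+876/56513) = 2281/2500 ≈ 0.912400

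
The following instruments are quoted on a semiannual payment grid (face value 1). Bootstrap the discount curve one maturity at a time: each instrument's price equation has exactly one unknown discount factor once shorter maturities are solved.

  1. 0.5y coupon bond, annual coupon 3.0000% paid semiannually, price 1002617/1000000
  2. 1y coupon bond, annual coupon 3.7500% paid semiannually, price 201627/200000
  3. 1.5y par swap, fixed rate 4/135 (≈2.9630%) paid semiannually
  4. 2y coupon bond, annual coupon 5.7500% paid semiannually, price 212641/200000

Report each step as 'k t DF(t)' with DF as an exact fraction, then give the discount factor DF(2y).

1 1/2 4939/5000
2 1 4857/5000
3 3/2 598/625
4 2 119/125
DF(2y) = 119/125 ≈ 0.952000

step 1 [0.5y] bond c/2=3/200: DF=(1002617/1000000 − 3/200·(0))/(1+3/200) = 4939/5000 ≈ 0.987800
step 2 [1y] bond c/2=3/160: DF=(201627/200000 − 3/160·(0.987800))/(1+3/160) = 4857/5000 ≈ 0.971400
step 3 [1.5y] swap r/2=2/135: DF=(1 − 2/135·(0.987800+0.971400))/(1+2/135) = 598/625 ≈ 0.956800
step 4 [2y] bond c/2=23/800: DF=(212641/200000 − 23/800·(0.987800+0.971400+0.956800))/(1+23/800) = 119/125 ≈ 0.952000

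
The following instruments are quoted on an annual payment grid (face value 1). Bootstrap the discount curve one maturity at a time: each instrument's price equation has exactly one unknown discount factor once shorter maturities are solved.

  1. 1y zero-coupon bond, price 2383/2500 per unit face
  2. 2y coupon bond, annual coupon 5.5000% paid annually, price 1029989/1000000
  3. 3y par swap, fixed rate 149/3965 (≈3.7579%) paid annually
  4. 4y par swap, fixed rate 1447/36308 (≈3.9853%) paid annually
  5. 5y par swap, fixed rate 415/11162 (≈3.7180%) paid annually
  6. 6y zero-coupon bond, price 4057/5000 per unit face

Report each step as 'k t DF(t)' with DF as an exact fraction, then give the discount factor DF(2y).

1 1 2383/2500
2 2 4633/5000
3 3 8957/10000
4 4 8553/10000
5 5 417/500
6 6 4057/5000
DF(2y) = 4633/5000 ≈ 0.926600

step 1 [1y] zero: DF = P = 2383/2500 ≈ 0.953200
step 2 [2y] bond c/1=11/200: DF=(1029989/1000000 − 11/200·(0.953200))/(1+11/200) = 4633/5000 ≈ 0.926600
step 3 [3y] swap r/1=149/3965: DF=(1 − 149/3965·(0.953200+0.926600))/(1+149/3965) = 8957/10000 ≈ 0.895700
step 4 [4y] swap r/1=1447/36308: DF=(1 − 1447/36308·(0.953200+0.926600+0.895700))/(1+1447/36308) = 8553/10000 ≈ 0.855300
step 5 [5y] swap r/1=415/11162: DF=(1 − 415/11162·(0.953200+0.926600+0.895700+0.855300))/(1+415/11162) = 417/500 ≈ 0.834000
step 6 [6y] zero: DF = P = 4057/5000 ≈ 0.811400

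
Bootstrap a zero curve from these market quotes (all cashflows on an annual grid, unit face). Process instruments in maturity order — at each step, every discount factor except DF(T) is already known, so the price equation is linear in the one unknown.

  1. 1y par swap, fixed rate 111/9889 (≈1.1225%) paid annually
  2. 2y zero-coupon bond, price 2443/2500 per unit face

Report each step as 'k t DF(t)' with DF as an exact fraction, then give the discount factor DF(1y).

1 1 9889/10000
2 2 2443/2500
DF(1y) = 9889/10000 ≈ 0.988900

step 1 [1y] swap r/1=111/9889: DF=(1 − 111/9889·(0))/(1+111/9889) = 9889/10000 ≈ 0.988900
step 2 [2y] zero: DF = P = 2443/2500 ≈ 0.977200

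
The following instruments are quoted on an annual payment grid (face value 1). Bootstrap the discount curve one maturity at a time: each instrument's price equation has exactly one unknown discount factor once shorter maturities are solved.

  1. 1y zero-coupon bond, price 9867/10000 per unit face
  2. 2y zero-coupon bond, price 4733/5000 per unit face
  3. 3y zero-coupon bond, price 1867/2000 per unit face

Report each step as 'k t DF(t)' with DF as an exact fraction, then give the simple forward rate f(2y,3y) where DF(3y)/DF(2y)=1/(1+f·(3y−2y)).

step 1 [1y] zero: DF = P = 9867/10000 ≈ 0.986700
step 2 [2y] zero: DF = P = 4733/5000 ≈ 0.946600
step 3 [3y] zero: DF = P = 1867/2000 ≈ 0.933500

1 1 9867/10000
2 2 4733/5000
3 3 1867/2000
f(2y,3y) = ((4733/5000)/(1867/2000) − 1)/(1) = 131/9335 ≈ 1.4033%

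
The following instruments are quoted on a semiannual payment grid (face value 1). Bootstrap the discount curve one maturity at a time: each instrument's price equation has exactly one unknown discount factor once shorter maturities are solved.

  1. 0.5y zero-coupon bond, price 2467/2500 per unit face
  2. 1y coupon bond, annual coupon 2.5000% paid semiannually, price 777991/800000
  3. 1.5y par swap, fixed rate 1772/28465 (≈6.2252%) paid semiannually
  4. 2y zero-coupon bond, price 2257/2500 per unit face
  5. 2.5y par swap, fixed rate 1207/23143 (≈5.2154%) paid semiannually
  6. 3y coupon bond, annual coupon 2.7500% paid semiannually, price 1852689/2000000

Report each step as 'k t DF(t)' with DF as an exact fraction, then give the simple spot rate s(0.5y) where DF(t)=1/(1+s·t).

1 1/2 2467/2500
2 1 9483/10000
3 3/2 4557/5000
4 2 2257/2500
5 5/2 8793/10000
6 3 851/1000
s(0.5y) = (1/(2467/2500) − 1)/(1/2) = 66/2467 ≈ 2.6753%

step 1 [0.5y] zero: DF = P = 2467/2500 ≈ 0.986800
step 2 [1y] bond c/2=1/80: DF=(777991/800000 − 1/80·(0.986800))/(1+1/80) = 9483/10000 ≈ 0.948300
step 3 [1.5y] swap r/2=886/28465: DF=(1 − 886/28465·(0.986800+0.948300))/(1+886/28465) = 4557/5000 ≈ 0.911400
step 4 [2y] zero: DF = P = 2257/2500 ≈ 0.902800
step 5 [2.5y] swap r/2=1207/46286: DF=(1 − 1207/46286·(0.986800+0.948300+0.911400+0.902800))/(1+1207/46286) = 8793/10000 ≈ 0.879300
step 6 [3y] bond c/2=11/800: DF=(1852689/2000000 − 11/800·(0.986800+0.948300+0.911400+0.902800+0.879300))/(1+11/800) = 851/1000 ≈ 0.851000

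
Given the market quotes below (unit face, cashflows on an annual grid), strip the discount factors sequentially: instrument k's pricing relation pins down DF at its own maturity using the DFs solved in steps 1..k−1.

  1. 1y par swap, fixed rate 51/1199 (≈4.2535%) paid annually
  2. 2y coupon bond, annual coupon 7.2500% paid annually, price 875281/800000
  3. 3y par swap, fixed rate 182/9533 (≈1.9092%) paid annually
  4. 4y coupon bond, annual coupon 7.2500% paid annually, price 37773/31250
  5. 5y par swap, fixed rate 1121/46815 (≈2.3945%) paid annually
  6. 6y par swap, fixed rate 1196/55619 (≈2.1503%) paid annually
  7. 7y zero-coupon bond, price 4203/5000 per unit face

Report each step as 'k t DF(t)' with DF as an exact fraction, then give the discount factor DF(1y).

step 1 [1y] swap r/1=51/1199: DF=(1 − 51/1199·(0))/(1+51/1199) = 1199/1250 ≈ 0.959200
step 2 [2y] bond c/1=29/400: DF=(875281/800000 − 29/400·(0.959200))/(1+29/400) = 9553/10000 ≈ 0.955300
step 3 [3y] swap r/1=182/9533: DF=(1 − 182/9533·(0.959200+0.955300))/(1+182/9533) = 4727/5000 ≈ 0.945400
step 4 [4y] bond c/1=29/400: DF=(37773/31250 − 29/400·(0.959200+0.955300+0.945400))/(1+29/400) = 9337/10000 ≈ 0.933700
step 5 [5y] swap r/1=1121/46815: DF=(1 − 1121/46815·(0.959200+0.955300+0.945400+0.933700))/(1+1121/46815) = 8879/10000 ≈ 0.887900
step 6 [6y] swap r/1=1196/55619: DF=(1 − 1196/55619·(0.959200+0.955300+0.945400+0.933700+0.887900))/(1+1196/55619) = 2201/2500 ≈ 0.880400
step 7 [7y] zero: DF = P = 4203/5000 ≈ 0.840600

1 1 1199/1250
2 2 9553/10000
3 3 4727/5000
4 4 9337/10000
5 5 8879/10000
6 6 2201/2500
7 7 4203/5000
DF(1y) = 1199/1250 ≈ 0.959200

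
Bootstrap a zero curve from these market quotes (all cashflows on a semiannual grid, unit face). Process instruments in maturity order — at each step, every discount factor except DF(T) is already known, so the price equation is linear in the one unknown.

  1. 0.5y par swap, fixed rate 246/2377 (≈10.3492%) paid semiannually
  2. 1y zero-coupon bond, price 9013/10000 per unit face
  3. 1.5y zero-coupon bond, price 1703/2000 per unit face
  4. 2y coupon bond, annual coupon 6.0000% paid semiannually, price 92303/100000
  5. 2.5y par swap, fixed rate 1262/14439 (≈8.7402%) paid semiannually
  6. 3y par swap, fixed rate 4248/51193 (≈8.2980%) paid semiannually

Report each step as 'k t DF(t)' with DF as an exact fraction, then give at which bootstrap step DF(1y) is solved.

1 1/2 2377/2500
2 1 9013/10000
3 3/2 1703/2000
4 2 4087/5000
5 5/2 8107/10000
6 3 1969/2500
DF(1y) is solved at step 2

step 1 [0.5y] swap r/2=123/2377: DF=(1 − 123/2377·(0))/(1+123/2377) = 2377/2500 ≈ 0.950800
step 2 [1y] zero: DF = P = 9013/10000 ≈ 0.901300
step 3 [1.5y] zero: DF = P = 1703/2000 ≈ 0.851500
step 4 [2y] bond c/2=3/100: DF=(92303/100000 − 3/100·(0.950800+0.901300+0.851500))/(1+3/100) = 4087/5000 ≈ 0.817400
step 5 [2.5y] swap r/2=631/14439: DF=(1 − 631/14439·(0.950800+0.901300+0.851500+0.817400))/(1+631/14439) = 8107/10000 ≈ 0.810700
step 6 [3y] swap r/2=2124/51193: DF=(1 − 2124/51193·(0.950800+0.901300+0.851500+0.817400+0.810700))/(1+2124/51193) = 1969/2500 ≈ 0.787600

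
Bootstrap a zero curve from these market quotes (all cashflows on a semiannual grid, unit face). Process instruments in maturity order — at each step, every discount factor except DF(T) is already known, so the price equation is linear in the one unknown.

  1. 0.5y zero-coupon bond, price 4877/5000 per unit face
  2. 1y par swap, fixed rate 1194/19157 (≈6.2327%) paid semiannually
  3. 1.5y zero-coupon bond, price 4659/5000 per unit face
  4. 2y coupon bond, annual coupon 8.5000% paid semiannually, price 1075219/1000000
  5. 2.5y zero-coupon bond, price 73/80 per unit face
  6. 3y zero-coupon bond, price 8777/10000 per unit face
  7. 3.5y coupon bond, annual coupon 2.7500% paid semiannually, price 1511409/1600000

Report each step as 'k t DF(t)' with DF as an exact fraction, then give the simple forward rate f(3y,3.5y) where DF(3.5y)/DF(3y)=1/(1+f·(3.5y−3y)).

1 1/2 4877/5000
2 1 9403/10000
3 3/2 4659/5000
4 2 9153/10000
5 5/2 73/80
6 3 8777/10000
7 7/2 1713/2000
f(3y,3.5y) = ((8777/10000)/(1713/2000) − 1)/(1/2) = 424/8565 ≈ 4.9504%

step 1 [0.5y] zero: DF = P = 4877/5000 ≈ 0.975400
step 2 [1y] swap r/2=597/19157: DF=(1 − 597/19157·(0.975400))/(1+597/19157) = 9403/10000 ≈ 0.940300
step 3 [1.5y] zero: DF = P = 4659/5000 ≈ 0.931800
step 4 [2y] bond c/2=17/400: DF=(1075219/1000000 − 17/400·(0.975400+0.940300+0.931800))/(1+17/400) = 9153/10000 ≈ 0.915300
step 5 [2.5y] zero: DF = P = 73/80 ≈ 0.912500
step 6 [3y] zero: DF = P = 8777/10000 ≈ 0.877700
step 7 [3.5y] bond c/2=11/800: DF=(1511409/1600000 − 11/800·(0.975400+0.940300+0.931800+0.915300+0.912500+0.877700))/(1+11/800) = 1713/2000 ≈ 0.856500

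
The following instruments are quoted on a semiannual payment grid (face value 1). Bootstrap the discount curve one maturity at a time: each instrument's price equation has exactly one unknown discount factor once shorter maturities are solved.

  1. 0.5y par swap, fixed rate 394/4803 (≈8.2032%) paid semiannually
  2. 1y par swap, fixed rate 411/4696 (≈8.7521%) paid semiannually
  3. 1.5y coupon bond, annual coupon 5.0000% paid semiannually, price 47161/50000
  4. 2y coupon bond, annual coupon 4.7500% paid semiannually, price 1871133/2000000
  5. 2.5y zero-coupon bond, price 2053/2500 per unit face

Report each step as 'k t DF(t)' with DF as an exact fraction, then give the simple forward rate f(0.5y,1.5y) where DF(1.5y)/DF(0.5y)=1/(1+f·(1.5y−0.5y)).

1 1/2 4803/5000
2 1 4589/5000
3 3/2 1093/1250
4 2 17/20
5 5/2 2053/2500
f(0.5y,1.5y) = ((4803/5000)/(1093/1250) − 1)/(1) = 431/4372 ≈ 9.8582%

step 1 [0.5y] swap r/2=197/4803: DF=(1 − 197/4803·(0))/(1+197/4803) = 4803/5000 ≈ 0.960600
step 2 [1y] swap r/2=411/9392: DF=(1 − 411/9392·(0.960600))/(1+411/9392) = 4589/5000 ≈ 0.917800
step 3 [1.5y] bond c/2=1/40: DF=(47161/50000 − 1/40·(0.960600+0.917800))/(1+1/40) = 1093/1250 ≈ 0.874400
step 4 [2y] bond c/2=19/800: DF=(1871133/2000000 − 19/800·(0.960600+0.917800+0.874400))/(1+19/800) = 17/20 ≈ 0.850000
step 5 [2.5y] zero: DF = P = 2053/2500 ≈ 0.821200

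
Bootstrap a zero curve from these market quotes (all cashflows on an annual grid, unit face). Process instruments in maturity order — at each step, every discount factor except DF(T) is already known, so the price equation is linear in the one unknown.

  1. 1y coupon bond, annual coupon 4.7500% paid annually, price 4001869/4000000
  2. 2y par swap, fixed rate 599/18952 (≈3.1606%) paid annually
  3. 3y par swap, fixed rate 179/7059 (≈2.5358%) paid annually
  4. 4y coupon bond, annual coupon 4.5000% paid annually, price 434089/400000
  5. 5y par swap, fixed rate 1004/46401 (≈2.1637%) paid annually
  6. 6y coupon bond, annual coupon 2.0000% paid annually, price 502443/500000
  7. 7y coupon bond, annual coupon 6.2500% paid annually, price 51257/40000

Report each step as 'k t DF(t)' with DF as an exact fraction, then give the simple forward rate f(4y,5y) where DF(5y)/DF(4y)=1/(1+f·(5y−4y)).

step 1 [1y] bond c/1=19/400: DF=(4001869/4000000 − 19/400·(0))/(1+19/400) = 9551/10000 ≈ 0.955100
step 2 [2y] swap r/1=599/18952: DF=(1 − 599/18952·(0.955100))/(1+599/18952) = 9401/10000 ≈ 0.940100
step 3 [3y] swap r/1=179/7059: DF=(1 − 179/7059·(0.955100+0.940100))/(1+179/7059) = 2321/2500 ≈ 0.928400
step 4 [4y] bond c/1=9/200: DF=(434089/400000 − 9/200·(0.955100+0.940100+0.928400))/(1+9/200) = 9169/10000 ≈ 0.916900
step 5 [5y] swap r/1=1004/46401: DF=(1 − 1004/46401·(0.955100+0.940100+0.928400+0.916900))/(1+1004/46401) = 2249/2500 ≈ 0.899600
step 6 [6y] bond c/1=1/50: DF=(502443/500000 − 1/50·(0.955100+0.940100+0.928400+0.916900+0.899600))/(1+1/50) = 4471/5000 ≈ 0.894200
step 7 [7y] bond c/1=1/16: DF=(51257/40000 − 1/16·(0.955100+0.940100+0.928400+0.916900+0.899600+0.894200))/(1+1/16) = 1761/2000 ≈ 0.880500

1 1 9551/10000
2 2 9401/10000
3 3 2321/2500
4 4 9169/10000
5 5 2249/2500
6 6 4471/5000
7 7 1761/2000
f(4y,5y) = ((9169/10000)/(2249/2500) − 1)/(1) = 1/52 ≈ 1.9231%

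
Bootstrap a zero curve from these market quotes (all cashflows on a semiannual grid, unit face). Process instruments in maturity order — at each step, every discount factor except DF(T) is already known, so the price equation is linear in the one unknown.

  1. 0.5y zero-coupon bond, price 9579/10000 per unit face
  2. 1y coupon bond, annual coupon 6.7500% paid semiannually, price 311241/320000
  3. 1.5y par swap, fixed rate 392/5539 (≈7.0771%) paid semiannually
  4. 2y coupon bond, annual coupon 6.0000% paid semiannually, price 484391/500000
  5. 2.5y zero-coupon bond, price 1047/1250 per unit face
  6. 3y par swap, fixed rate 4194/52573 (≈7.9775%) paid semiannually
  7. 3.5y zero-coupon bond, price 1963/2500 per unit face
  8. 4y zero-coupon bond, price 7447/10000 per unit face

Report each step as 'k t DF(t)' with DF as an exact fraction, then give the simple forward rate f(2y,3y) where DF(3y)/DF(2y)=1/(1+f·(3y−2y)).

step 1 [0.5y] zero: DF = P = 9579/10000 ≈ 0.957900
step 2 [1y] bond c/2=27/800: DF=(311241/320000 − 27/800·(0.957900))/(1+27/800) = 1137/1250 ≈ 0.909600
step 3 [1.5y] swap r/2=196/5539: DF=(1 − 196/5539·(0.957900+0.909600))/(1+196/5539) = 451/500 ≈ 0.902000
step 4 [2y] bond c/2=3/100: DF=(484391/500000 − 3/100·(0.957900+0.909600+0.902000))/(1+3/100) = 8599/10000 ≈ 0.859900
step 5 [2.5y] zero: DF = P = 1047/1250 ≈ 0.837600
step 6 [3y] swap r/2=2097/52573: DF=(1 − 2097/52573·(0.957900+0.909600+0.902000+0.859900+0.837600))/(1+2097/52573) = 7903/10000 ≈ 0.790300
step 7 [3.5y] zero: DF = P = 1963/2500 ≈ 0.785200
step 8 [4y] zero: DF = P = 7447/10000 ≈ 0.744700

1 1/2 9579/10000
2 1 1137/1250
3 3/2 451/500
4 2 8599/10000
5 5/2 1047/1250
6 3 7903/10000
7 7/2 1963/2500
8 4 7447/10000
f(2y,3y) = ((8599/10000)/(7903/10000) − 1)/(1) = 696/7903 ≈ 8.8068%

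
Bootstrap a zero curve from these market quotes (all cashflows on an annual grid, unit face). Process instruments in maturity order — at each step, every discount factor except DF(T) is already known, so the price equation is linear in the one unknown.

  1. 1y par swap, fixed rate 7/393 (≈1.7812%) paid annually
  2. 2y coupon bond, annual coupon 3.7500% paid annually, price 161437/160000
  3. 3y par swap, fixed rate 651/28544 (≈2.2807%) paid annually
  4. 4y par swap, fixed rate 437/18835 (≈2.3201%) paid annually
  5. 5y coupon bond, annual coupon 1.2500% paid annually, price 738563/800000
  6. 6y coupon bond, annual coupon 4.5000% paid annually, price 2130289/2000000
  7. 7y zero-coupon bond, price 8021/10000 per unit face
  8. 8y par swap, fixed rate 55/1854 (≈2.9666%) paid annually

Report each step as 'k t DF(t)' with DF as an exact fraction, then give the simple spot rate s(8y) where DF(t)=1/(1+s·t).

1 1 393/400
2 2 937/1000
3 3 9349/10000
4 4 4563/5000
5 5 8653/10000
6 6 4099/5000
7 7 8021/10000
8 8 791/1000
s(8y) = (1/(791/1000) − 1)/(8) = 209/6328 ≈ 3.3028%

step 1 [1y] swap r/1=7/393: DF=(1 − 7/393·(0))/(1+7/393) = 393/400 ≈ 0.982500
step 2 [2y] bond c/1=3/80: DF=(161437/160000 − 3/80·(0.982500))/(1+3/80) = 937/1000 ≈ 0.937000
step 3 [3y] swap r/1=651/28544: DF=(1 − 651/28544·(0.982500+0.937000))/(1+651/28544) = 9349/10000 ≈ 0.934900
step 4 [4y] swap r/1=437/18835: DF=(1 − 437/18835·(0.982500+0.937000+0.934900))/(1+437/18835) = 4563/5000 ≈ 0.912600
step 5 [5y] bond c/1=1/80: DF=(738563/800000 − 1/80·(0.982500+0.937000+0.934900+0.912600))/(1+1/80) = 8653/10000 ≈ 0.865300
step 6 [6y] bond c/1=9/200: DF=(2130289/2000000 − 9/200·(0.982500+0.937000+0.934900+0.912600+0.865300))/(1+9/200) = 4099/5000 ≈ 0.819800
step 7 [7y] zero: DF = P = 8021/10000 ≈ 0.802100
step 8 [8y] swap r/1=55/1854: DF=(1 − 55/1854·(0.982500+0.937000+0.934900+0.912600+0.865300+0.819800+0.802100))/(1+55/1854) = 791/1000 ≈ 0.791000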